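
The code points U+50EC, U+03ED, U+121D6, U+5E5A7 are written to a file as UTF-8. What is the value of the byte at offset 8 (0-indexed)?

U+50EC → 3-byte form E5 83 AC at offsets 0–2.
U+03ED → 2-byte form CF AD at offsets 3–4.
U+121D6 → 4-byte form F0 92 87 96 at offsets 5–8.
Offset 8 falls in char 3's range; it's byte 4 of F0 92 87 96 = 0x96.

0x96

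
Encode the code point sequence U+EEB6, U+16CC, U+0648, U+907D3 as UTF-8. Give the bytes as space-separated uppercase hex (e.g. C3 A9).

U+EEB6: 3-byte form → EE BA B6.
U+16CC: 3-byte form → E1 9B 8C.
U+0648: 2-byte form → D9 88.
U+907D3: 4-byte form → F2 90 9F 93.
Concatenated (12 bytes): EE BA B6 E1 9B 8C D9 88 F2 90 9F 93.

EE BA B6 E1 9B 8C D9 88 F2 90 9F 93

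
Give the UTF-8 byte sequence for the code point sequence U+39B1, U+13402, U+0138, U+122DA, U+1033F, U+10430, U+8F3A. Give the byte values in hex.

E3 A6 B1 F0 93 90 82 C4 B8 F0 92 8B 9A F0 90 8C BF F0 90 90 B0 E8 BC BA

U+39B1: 3-byte form → E3 A6 B1.
U+13402: 4-byte form → F0 93 90 82.
U+0138: 2-byte form → C4 B8.
U+122DA: 4-byte form → F0 92 8B 9A.
U+1033F: 4-byte form → F0 90 8C BF.
U+10430: 4-byte form → F0 90 90 B0.
U+8F3A: 3-byte form → E8 BC BA.
Concatenated (24 bytes): E3 A6 B1 F0 93 90 82 C4 B8 F0 92 8B 9A F0 90 8C BF F0 90 90 B0 E8 BC BA.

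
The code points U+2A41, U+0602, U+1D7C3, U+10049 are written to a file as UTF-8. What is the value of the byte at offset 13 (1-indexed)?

1-indexed offset 13 is 0-indexed offset 12.
U+2A41 → 3-byte form E2 A9 81 at offsets 0–2.
U+0602 → 2-byte form D8 82 at offsets 3–4.
U+1D7C3 → 4-byte form F0 9D 9F 83 at offsets 5–8.
U+10049 → 4-byte form F0 90 81 89 at offsets 9–12.
Offset 12 falls in char 4's range; it's byte 4 of F0 90 81 89 = 0x89.

0x89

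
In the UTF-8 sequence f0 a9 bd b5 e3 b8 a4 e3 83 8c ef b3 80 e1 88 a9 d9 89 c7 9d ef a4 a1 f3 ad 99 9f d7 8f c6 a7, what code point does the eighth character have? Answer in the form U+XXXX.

Offset 0: leading byte 0xF0 = 11110000 → 4-byte char #1 = F0 A9 BD B5.
Offset 4: leading byte 0xE3 = 11100011 → 3-byte char #2 = E3 B8 A4.
Offset 7: leading byte 0xE3 = 11100011 → 3-byte char #3 = E3 83 8C.
Offset 10: leading byte 0xEF = 11101111 → 3-byte char #4 = EF B3 80.
Offset 13: leading byte 0xE1 = 11100001 → 3-byte char #5 = E1 88 A9.
Offset 16: leading byte 0xD9 = 11011001 → 2-byte char #6 = D9 89.
Offset 18: leading byte 0xC7 = 11000111 → 2-byte char #7 = C7 9D.
Offset 20: leading byte 0xEF = 11101111 → 3-byte char #8 = EF A4 A1.
Leading byte 0xEF = 11101111 matches 1110xxxx → 3-byte sequence.
Byte 1: 0xEF = 11101111, payload 1111 (4 bits).
Byte 2: 0xA4 = 10100100 (10xxxxxx ✓), payload 100100.
Byte 3: 0xA1 = 10100001 (10xxxxxx ✓), payload 100001.
Concatenate: 1111100100100001 = 0xF921 (16 bits → U+F921).

U+F921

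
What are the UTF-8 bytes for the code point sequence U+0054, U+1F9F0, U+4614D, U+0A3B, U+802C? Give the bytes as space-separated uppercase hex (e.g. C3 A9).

54 F0 9F A7 B0 F1 86 85 8D E0 A8 BB E8 80 AC

U+0054: 1-byte form → 54.
U+1F9F0: 4-byte form → F0 9F A7 B0.
U+4614D: 4-byte form → F1 86 85 8D.
U+0A3B: 3-byte form → E0 A8 BB.
U+802C: 3-byte form → E8 80 AC.
Concatenated (15 bytes): 54 F0 9F A7 B0 F1 86 85 8D E0 A8 BB E8 80 AC.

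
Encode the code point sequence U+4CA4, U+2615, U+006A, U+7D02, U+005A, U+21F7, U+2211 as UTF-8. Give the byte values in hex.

E4 B2 A4 E2 98 95 6A E7 B4 82 5A E2 87 B7 E2 88 91

U+4CA4: 3-byte form → E4 B2 A4.
U+2615: 3-byte form → E2 98 95.
U+006A: 1-byte form → 6A.
U+7D02: 3-byte form → E7 B4 82.
U+005A: 1-byte form → 5A.
U+21F7: 3-byte form → E2 87 B7.
U+2211: 3-byte form → E2 88 91.
Concatenated (17 bytes): E4 B2 A4 E2 98 95 6A E7 B4 82 5A E2 87 B7 E2 88 91.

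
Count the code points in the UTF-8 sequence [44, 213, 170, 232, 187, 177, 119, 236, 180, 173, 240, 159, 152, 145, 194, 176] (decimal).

7

Byte at offset 0: 0x2C = 00101100 → 1-byte char (#1). Advance 1.
Byte at offset 1: 0xD5 = 11010101 → 2-byte char (#2). Advance 2.
Byte at offset 3: 0xE8 = 11101000 → 3-byte char (#3). Advance 3.
Byte at offset 6: 0x77 = 01110111 → 1-byte char (#4). Advance 1.
Byte at offset 7: 0xEC = 11101100 → 3-byte char (#5). Advance 3.
Byte at offset 10: 0xF0 = 11110000 → 4-byte char (#6). Advance 4.
Byte at offset 14: 0xC2 = 11000010 → 2-byte char (#7). Advance 2.
Reached end at offset 16 after 7 code points.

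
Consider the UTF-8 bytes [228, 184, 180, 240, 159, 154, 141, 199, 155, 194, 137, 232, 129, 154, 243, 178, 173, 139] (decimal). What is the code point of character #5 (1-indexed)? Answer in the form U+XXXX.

Offset 0: leading byte 0xE4 = 11100100 → 3-byte char #1 = E4 B8 B4.
Offset 3: leading byte 0xF0 = 11110000 → 4-byte char #2 = F0 9F 9A 8D.
Offset 7: leading byte 0xC7 = 11000111 → 2-byte char #3 = C7 9B.
Offset 9: leading byte 0xC2 = 11000010 → 2-byte char #4 = C2 89.
Offset 11: leading byte 0xE8 = 11101000 → 3-byte char #5 = E8 81 9A.
Leading byte 0xE8 = 11101000 matches 1110xxxx → 3-byte sequence.
Byte 1: 0xE8 = 11101000, payload 1000 (4 bits).
Byte 2: 0x81 = 10000001 (10xxxxxx ✓), payload 000001.
Byte 3: 0x9A = 10011010 (10xxxxxx ✓), payload 011010.
Concatenate: 1000000001011010 = 0x805A (16 bits → U+805A).

U+805A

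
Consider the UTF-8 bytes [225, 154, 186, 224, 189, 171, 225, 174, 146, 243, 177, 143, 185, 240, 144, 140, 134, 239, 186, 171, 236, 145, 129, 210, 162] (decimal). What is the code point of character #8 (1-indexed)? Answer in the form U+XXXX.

Offset 0: leading byte 0xE1 = 11100001 → 3-byte char #1 = E1 9A BA.
Offset 3: leading byte 0xE0 = 11100000 → 3-byte char #2 = E0 BD AB.
Offset 6: leading byte 0xE1 = 11100001 → 3-byte char #3 = E1 AE 92.
Offset 9: leading byte 0xF3 = 11110011 → 4-byte char #4 = F3 B1 8F B9.
Offset 13: leading byte 0xF0 = 11110000 → 4-byte char #5 = F0 90 8C 86.
Offset 17: leading byte 0xEF = 11101111 → 3-byte char #6 = EF BA AB.
Offset 20: leading byte 0xEC = 11101100 → 3-byte char #7 = EC 91 81.
Offset 23: leading byte 0xD2 = 11010010 → 2-byte char #8 = D2 A2.
Leading byte 0xD2 = 11010010 matches 110xxxxx → 2-byte sequence.
Byte 1: 0xD2 = 11010010, payload 10010 (5 bits).
Byte 2: 0xA2 = 10100010 (10xxxxxx ✓), payload 100010.
Concatenate: 10010100010 = 0x4A2 (11 bits → U+04A2).

U+04A2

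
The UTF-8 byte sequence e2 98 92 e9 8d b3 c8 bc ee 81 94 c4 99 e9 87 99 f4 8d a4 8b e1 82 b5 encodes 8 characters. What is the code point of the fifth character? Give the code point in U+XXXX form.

Offset 0: leading byte 0xE2 = 11100010 → 3-byte char #1 = E2 98 92.
Offset 3: leading byte 0xE9 = 11101001 → 3-byte char #2 = E9 8D B3.
Offset 6: leading byte 0xC8 = 11001000 → 2-byte char #3 = C8 BC.
Offset 8: leading byte 0xEE = 11101110 → 3-byte char #4 = EE 81 94.
Offset 11: leading byte 0xC4 = 11000100 → 2-byte char #5 = C4 99.
Leading byte 0xC4 = 11000100 matches 110xxxxx → 2-byte sequence.
Byte 1: 0xC4 = 11000100, payload 00100 (5 bits).
Byte 2: 0x99 = 10011001 (10xxxxxx ✓), payload 011001.
Concatenate: 00100011001 = 0x119 (11 bits → U+0119).

U+0119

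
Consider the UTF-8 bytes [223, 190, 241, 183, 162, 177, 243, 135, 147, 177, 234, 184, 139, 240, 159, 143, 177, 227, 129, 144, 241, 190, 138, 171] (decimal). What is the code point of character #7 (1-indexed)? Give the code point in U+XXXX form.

U+7E2AB

Offset 0: leading byte 0xDF = 11011111 → 2-byte char #1 = DF BE.
Offset 2: leading byte 0xF1 = 11110001 → 4-byte char #2 = F1 B7 A2 B1.
Offset 6: leading byte 0xF3 = 11110011 → 4-byte char #3 = F3 87 93 B1.
Offset 10: leading byte 0xEA = 11101010 → 3-byte char #4 = EA B8 8B.
Offset 13: leading byte 0xF0 = 11110000 → 4-byte char #5 = F0 9F 8F B1.
Offset 17: leading byte 0xE3 = 11100011 → 3-byte char #6 = E3 81 90.
Offset 20: leading byte 0xF1 = 11110001 → 4-byte char #7 = F1 BE 8A AB.
Leading byte 0xF1 = 11110001 matches 11110xxx → 4-byte sequence.
Byte 1: 0xF1 = 11110001, payload 001 (3 bits).
Byte 2: 0xBE = 10111110 (10xxxxxx ✓), payload 111110.
Byte 3: 0x8A = 10001010 (10xxxxxx ✓), payload 001010.
Byte 4: 0xAB = 10101011 (10xxxxxx ✓), payload 101011.
Concatenate: 001111110001010101011 = 0x7E2AB (21 bits → U+7E2AB).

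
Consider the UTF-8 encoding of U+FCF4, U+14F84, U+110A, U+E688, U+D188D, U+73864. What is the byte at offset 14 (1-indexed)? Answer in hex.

0xF3

1-indexed offset 14 is 0-indexed offset 13.
U+FCF4 → 3-byte form EF B3 B4 at offsets 0–2.
U+14F84 → 4-byte form F0 94 BE 84 at offsets 3–6.
U+110A → 3-byte form E1 84 8A at offsets 7–9.
U+E688 → 3-byte form EE 9A 88 at offsets 10–12.
U+D188D → 4-byte form F3 91 A2 8D at offsets 13–16.
Offset 13 falls in char 5's range; it's byte 1 of F3 91 A2 8D = 0xF3.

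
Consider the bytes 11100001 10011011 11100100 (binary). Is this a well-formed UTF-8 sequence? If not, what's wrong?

Leading byte 0xE1 = 11100001 → 3-byte form.
Byte 3 is 0xE4 = 11100100, which is not 10xxxxxx — expected a continuation byte.

invalid (non-continuation byte where continuation expected)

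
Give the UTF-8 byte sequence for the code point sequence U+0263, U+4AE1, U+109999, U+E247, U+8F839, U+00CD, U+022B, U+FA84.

C9 A3 E4 AB A1 F4 89 A6 99 EE 89 87 F2 8F A0 B9 C3 8D C8 AB EF AA 84

U+0263: 2-byte form → C9 A3.
U+4AE1: 3-byte form → E4 AB A1.
U+109999: 4-byte form → F4 89 A6 99.
U+E247: 3-byte form → EE 89 87.
U+8F839: 4-byte form → F2 8F A0 B9.
U+00CD: 2-byte form → C3 8D.
U+022B: 2-byte form → C8 AB.
U+FA84: 3-byte form → EF AA 84.
Concatenated (23 bytes): C9 A3 E4 AB A1 F4 89 A6 99 EE 89 87 F2 8F A0 B9 C3 8D C8 AB EF AA 84.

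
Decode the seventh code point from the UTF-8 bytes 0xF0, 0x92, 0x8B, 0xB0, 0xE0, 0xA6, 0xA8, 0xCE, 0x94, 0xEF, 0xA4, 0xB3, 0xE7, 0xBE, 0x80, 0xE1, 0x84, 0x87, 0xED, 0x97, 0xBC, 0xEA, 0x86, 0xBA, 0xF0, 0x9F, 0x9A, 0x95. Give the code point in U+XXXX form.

Offset 0: leading byte 0xF0 = 11110000 → 4-byte char #1 = F0 92 8B B0.
Offset 4: leading byte 0xE0 = 11100000 → 3-byte char #2 = E0 A6 A8.
Offset 7: leading byte 0xCE = 11001110 → 2-byte char #3 = CE 94.
Offset 9: leading byte 0xEF = 11101111 → 3-byte char #4 = EF A4 B3.
Offset 12: leading byte 0xE7 = 11100111 → 3-byte char #5 = E7 BE 80.
Offset 15: leading byte 0xE1 = 11100001 → 3-byte char #6 = E1 84 87.
Offset 18: leading byte 0xED = 11101101 → 3-byte char #7 = ED 97 BC.
Leading byte 0xED = 11101101 matches 1110xxxx → 3-byte sequence.
Byte 1: 0xED = 11101101, payload 1101 (4 bits).
Byte 2: 0x97 = 10010111 (10xxxxxx ✓), payload 010111.
Byte 3: 0xBC = 10111100 (10xxxxxx ✓), payload 111100.
Concatenate: 1101010111111100 = 0xD5FC (16 bits → U+D5FC).

U+D5FC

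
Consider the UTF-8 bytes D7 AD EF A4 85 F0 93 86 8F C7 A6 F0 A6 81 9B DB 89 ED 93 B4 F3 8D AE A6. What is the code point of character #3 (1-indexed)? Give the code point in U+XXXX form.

U+1318F

Offset 0: leading byte 0xD7 = 11010111 → 2-byte char #1 = D7 AD.
Offset 2: leading byte 0xEF = 11101111 → 3-byte char #2 = EF A4 85.
Offset 5: leading byte 0xF0 = 11110000 → 4-byte char #3 = F0 93 86 8F.
Leading byte 0xF0 = 11110000 matches 11110xxx → 4-byte sequence.
Byte 1: 0xF0 = 11110000, payload 000 (3 bits).
Byte 2: 0x93 = 10010011 (10xxxxxx ✓), payload 010011.
Byte 3: 0x86 = 10000110 (10xxxxxx ✓), payload 000110.
Byte 4: 0x8F = 10001111 (10xxxxxx ✓), payload 001111.
Concatenate: 000010011000110001111 = 0x1318F (21 bits → U+1318F).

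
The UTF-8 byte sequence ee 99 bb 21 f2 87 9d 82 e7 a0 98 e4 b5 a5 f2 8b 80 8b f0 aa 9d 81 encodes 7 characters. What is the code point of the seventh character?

U+2A741

Offset 0: leading byte 0xEE = 11101110 → 3-byte char #1 = EE 99 BB.
Offset 3: leading byte 0x21 = 00100001 → 1-byte char #2 = 21.
Offset 4: leading byte 0xF2 = 11110010 → 4-byte char #3 = F2 87 9D 82.
Offset 8: leading byte 0xE7 = 11100111 → 3-byte char #4 = E7 A0 98.
Offset 11: leading byte 0xE4 = 11100100 → 3-byte char #5 = E4 B5 A5.
Offset 14: leading byte 0xF2 = 11110010 → 4-byte char #6 = F2 8B 80 8B.
Offset 18: leading byte 0xF0 = 11110000 → 4-byte char #7 = F0 AA 9D 81.
Leading byte 0xF0 = 11110000 matches 11110xxx → 4-byte sequence.
Byte 1: 0xF0 = 11110000, payload 000 (3 bits).
Byte 2: 0xAA = 10101010 (10xxxxxx ✓), payload 101010.
Byte 3: 0x9D = 10011101 (10xxxxxx ✓), payload 011101.
Byte 4: 0x81 = 10000001 (10xxxxxx ✓), payload 000001.
Concatenate: 000101010011101000001 = 0x2A741 (21 bits → U+2A741).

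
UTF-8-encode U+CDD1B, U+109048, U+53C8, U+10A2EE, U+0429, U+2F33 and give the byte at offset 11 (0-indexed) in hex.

0xF4

U+CDD1B → 4-byte form F3 8D B4 9B at offsets 0–3.
U+109048 → 4-byte form F4 89 81 88 at offsets 4–7.
U+53C8 → 3-byte form E5 8F 88 at offsets 8–10.
U+10A2EE → 4-byte form F4 8A 8B AE at offsets 11–14.
Offset 11 falls in char 4's range; it's byte 1 of F4 8A 8B AE = 0xF4.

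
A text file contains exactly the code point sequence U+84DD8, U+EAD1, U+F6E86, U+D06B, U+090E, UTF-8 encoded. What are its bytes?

U+84DD8: 4-byte form → F2 84 B7 98.
U+EAD1: 3-byte form → EE AB 91.
U+F6E86: 4-byte form → F3 B6 BA 86.
U+D06B: 3-byte form → ED 81 AB.
U+090E: 3-byte form → E0 A4 8E.
Concatenated (17 bytes): F2 84 B7 98 EE AB 91 F3 B6 BA 86 ED 81 AB E0 A4 8E.

F2 84 B7 98 EE AB 91 F3 B6 BA 86 ED 81 AB E0 A4 8E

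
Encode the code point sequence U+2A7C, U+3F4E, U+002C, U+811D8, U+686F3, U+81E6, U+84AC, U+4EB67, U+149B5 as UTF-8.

E2 A9 BC E3 BD 8E 2C F2 81 87 98 F1 A8 9B B3 E8 87 A6 E8 92 AC F1 8E AD A7 F0 94 A6 B5

U+2A7C: 3-byte form → E2 A9 BC.
U+3F4E: 3-byte form → E3 BD 8E.
U+002C: 1-byte form → 2C.
U+811D8: 4-byte form → F2 81 87 98.
U+686F3: 4-byte form → F1 A8 9B B3.
U+81E6: 3-byte form → E8 87 A6.
U+84AC: 3-byte form → E8 92 AC.
U+4EB67: 4-byte form → F1 8E AD A7.
U+149B5: 4-byte form → F0 94 A6 B5.
Concatenated (29 bytes): E2 A9 BC E3 BD 8E 2C F2 81 87 98 F1 A8 9B B3 E8 87 A6 E8 92 AC F1 8E AD A7 F0 94 A6 B5.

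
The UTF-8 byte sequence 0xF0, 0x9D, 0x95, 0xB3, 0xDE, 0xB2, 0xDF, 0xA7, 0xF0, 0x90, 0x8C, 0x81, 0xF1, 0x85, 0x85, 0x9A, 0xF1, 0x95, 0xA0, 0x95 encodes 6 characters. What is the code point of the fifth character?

Offset 0: leading byte 0xF0 = 11110000 → 4-byte char #1 = F0 9D 95 B3.
Offset 4: leading byte 0xDE = 11011110 → 2-byte char #2 = DE B2.
Offset 6: leading byte 0xDF = 11011111 → 2-byte char #3 = DF A7.
Offset 8: leading byte 0xF0 = 11110000 → 4-byte char #4 = F0 90 8C 81.
Offset 12: leading byte 0xF1 = 11110001 → 4-byte char #5 = F1 85 85 9A.
Leading byte 0xF1 = 11110001 matches 11110xxx → 4-byte sequence.
Byte 1: 0xF1 = 11110001, payload 001 (3 bits).
Byte 2: 0x85 = 10000101 (10xxxxxx ✓), payload 000101.
Byte 3: 0x85 = 10000101 (10xxxxxx ✓), payload 000101.
Byte 4: 0x9A = 10011010 (10xxxxxx ✓), payload 011010.
Concatenate: 001000101000101011010 = 0x4515A (21 bits → U+4515A).

U+4515A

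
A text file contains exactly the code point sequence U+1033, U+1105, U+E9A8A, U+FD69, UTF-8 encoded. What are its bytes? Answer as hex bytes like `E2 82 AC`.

E1 80 B3 E1 84 85 F3 A9 AA 8A EF B5 A9

U+1033: 3-byte form → E1 80 B3.
U+1105: 3-byte form → E1 84 85.
U+E9A8A: 4-byte form → F3 A9 AA 8A.
U+FD69: 3-byte form → EF B5 A9.
Concatenated (13 bytes): E1 80 B3 E1 84 85 F3 A9 AA 8A EF B5 A9.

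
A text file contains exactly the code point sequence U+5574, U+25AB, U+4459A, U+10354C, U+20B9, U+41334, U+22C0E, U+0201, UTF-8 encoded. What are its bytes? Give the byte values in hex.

U+5574: 3-byte form → E5 95 B4.
U+25AB: 3-byte form → E2 96 AB.
U+4459A: 4-byte form → F1 84 96 9A.
U+10354C: 4-byte form → F4 83 95 8C.
U+20B9: 3-byte form → E2 82 B9.
U+41334: 4-byte form → F1 81 8C B4.
U+22C0E: 4-byte form → F0 A2 B0 8E.
U+0201: 2-byte form → C8 81.
Concatenated (27 bytes): E5 95 B4 E2 96 AB F1 84 96 9A F4 83 95 8C E2 82 B9 F1 81 8C B4 F0 A2 B0 8E C8 81.

E5 95 B4 E2 96 AB F1 84 96 9A F4 83 95 8C E2 82 B9 F1 81 8C B4 F0 A2 B0 8E C8 81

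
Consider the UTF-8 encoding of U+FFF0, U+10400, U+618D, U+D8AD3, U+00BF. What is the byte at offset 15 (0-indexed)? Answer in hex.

U+FFF0 → 3-byte form EF BF B0 at offsets 0–2.
U+10400 → 4-byte form F0 90 90 80 at offsets 3–6.
U+618D → 3-byte form E6 86 8D at offsets 7–9.
U+D8AD3 → 4-byte form F3 98 AB 93 at offsets 10–13.
U+00BF → 2-byte form C2 BF at offsets 14–15.
Offset 15 falls in char 5's range; it's byte 2 of C2 BF = 0xBF.

0xBF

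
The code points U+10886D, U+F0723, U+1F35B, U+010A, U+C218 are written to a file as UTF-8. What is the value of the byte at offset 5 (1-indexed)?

1-indexed offset 5 is 0-indexed offset 4.
U+10886D → 4-byte form F4 88 A1 AD at offsets 0–3.
U+F0723 → 4-byte form F3 B0 9C A3 at offsets 4–7.
Offset 4 falls in char 2's range; it's byte 1 of F3 B0 9C A3 = 0xF3.

0xF3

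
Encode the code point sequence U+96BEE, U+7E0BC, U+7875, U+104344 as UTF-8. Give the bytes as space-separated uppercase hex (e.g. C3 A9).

U+96BEE: 4-byte form → F2 96 AF AE.
U+7E0BC: 4-byte form → F1 BE 82 BC.
U+7875: 3-byte form → E7 A1 B5.
U+104344: 4-byte form → F4 84 8D 84.
Concatenated (15 bytes): F2 96 AF AE F1 BE 82 BC E7 A1 B5 F4 84 8D 84.

F2 96 AF AE F1 BE 82 BC E7 A1 B5 F4 84 8D 84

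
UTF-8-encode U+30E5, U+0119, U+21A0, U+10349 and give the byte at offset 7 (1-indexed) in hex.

0x86

1-indexed offset 7 is 0-indexed offset 6.
U+30E5 → 3-byte form E3 83 A5 at offsets 0–2.
U+0119 → 2-byte form C4 99 at offsets 3–4.
U+21A0 → 3-byte form E2 86 A0 at offsets 5–7.
Offset 6 falls in char 3's range; it's byte 2 of E2 86 A0 = 0x86.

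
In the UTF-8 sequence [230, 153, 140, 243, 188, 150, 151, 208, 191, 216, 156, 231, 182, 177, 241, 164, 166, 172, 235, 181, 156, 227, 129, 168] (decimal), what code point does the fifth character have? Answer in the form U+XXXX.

Offset 0: leading byte 0xE6 = 11100110 → 3-byte char #1 = E6 99 8C.
Offset 3: leading byte 0xF3 = 11110011 → 4-byte char #2 = F3 BC 96 97.
Offset 7: leading byte 0xD0 = 11010000 → 2-byte char #3 = D0 BF.
Offset 9: leading byte 0xD8 = 11011000 → 2-byte char #4 = D8 9C.
Offset 11: leading byte 0xE7 = 11100111 → 3-byte char #5 = E7 B6 B1.
Leading byte 0xE7 = 11100111 matches 1110xxxx → 3-byte sequence.
Byte 1: 0xE7 = 11100111, payload 0111 (4 bits).
Byte 2: 0xB6 = 10110110 (10xxxxxx ✓), payload 110110.
Byte 3: 0xB1 = 10110001 (10xxxxxx ✓), payload 110001.
Concatenate: 0111110110110001 = 0x7DB1 (16 bits → U+7DB1).

U+7DB1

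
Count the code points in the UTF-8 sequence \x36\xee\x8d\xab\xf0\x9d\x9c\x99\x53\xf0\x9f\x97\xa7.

5

Byte at offset 0: 0x36 = 00110110 → 1-byte char (#1). Advance 1.
Byte at offset 1: 0xEE = 11101110 → 3-byte char (#2). Advance 3.
Byte at offset 4: 0xF0 = 11110000 → 4-byte char (#3). Advance 4.
Byte at offset 8: 0x53 = 01010011 → 1-byte char (#4). Advance 1.
Byte at offset 9: 0xF0 = 11110000 → 4-byte char (#5). Advance 4.
Reached end at offset 13 after 5 code points.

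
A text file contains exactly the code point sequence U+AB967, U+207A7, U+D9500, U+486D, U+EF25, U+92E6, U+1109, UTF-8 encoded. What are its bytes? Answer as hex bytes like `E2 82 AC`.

U+AB967: 4-byte form → F2 AB A5 A7.
U+207A7: 4-byte form → F0 A0 9E A7.
U+D9500: 4-byte form → F3 99 94 80.
U+486D: 3-byte form → E4 A1 AD.
U+EF25: 3-byte form → EE BC A5.
U+92E6: 3-byte form → E9 8B A6.
U+1109: 3-byte form → E1 84 89.
Concatenated (24 bytes): F2 AB A5 A7 F0 A0 9E A7 F3 99 94 80 E4 A1 AD EE BC A5 E9 8B A6 E1 84 89.

F2 AB A5 A7 F0 A0 9E A7 F3 99 94 80 E4 A1 AD EE BC A5 E9 8B A6 E1 84 89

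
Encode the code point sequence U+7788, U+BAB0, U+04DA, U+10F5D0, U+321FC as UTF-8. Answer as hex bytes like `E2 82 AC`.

U+7788: 3-byte form → E7 9E 88.
U+BAB0: 3-byte form → EB AA B0.
U+04DA: 2-byte form → D3 9A.
U+10F5D0: 4-byte form → F4 8F 97 90.
U+321FC: 4-byte form → F0 B2 87 BC.
Concatenated (16 bytes): E7 9E 88 EB AA B0 D3 9A F4 8F 97 90 F0 B2 87 BC.

E7 9E 88 EB AA B0 D3 9A F4 8F 97 90 F0 B2 87 BC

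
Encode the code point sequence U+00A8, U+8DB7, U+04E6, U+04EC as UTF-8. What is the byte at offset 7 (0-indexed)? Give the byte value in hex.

U+00A8 → 2-byte form C2 A8 at offsets 0–1.
U+8DB7 → 3-byte form E8 B6 B7 at offsets 2–4.
U+04E6 → 2-byte form D3 A6 at offsets 5–6.
U+04EC → 2-byte form D3 AC at offsets 7–8.
Offset 7 falls in char 4's range; it's byte 1 of D3 AC = 0xD3.

0xD3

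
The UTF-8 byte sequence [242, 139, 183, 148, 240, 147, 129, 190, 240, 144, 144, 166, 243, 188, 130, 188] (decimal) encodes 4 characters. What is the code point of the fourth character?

U+FC0BC

Offset 0: leading byte 0xF2 = 11110010 → 4-byte char #1 = F2 8B B7 94.
Offset 4: leading byte 0xF0 = 11110000 → 4-byte char #2 = F0 93 81 BE.
Offset 8: leading byte 0xF0 = 11110000 → 4-byte char #3 = F0 90 90 A6.
Offset 12: leading byte 0xF3 = 11110011 → 4-byte char #4 = F3 BC 82 BC.
Leading byte 0xF3 = 11110011 matches 11110xxx → 4-byte sequence.
Byte 1: 0xF3 = 11110011, payload 011 (3 bits).
Byte 2: 0xBC = 10111100 (10xxxxxx ✓), payload 111100.
Byte 3: 0x82 = 10000010 (10xxxxxx ✓), payload 000010.
Byte 4: 0xBC = 10111100 (10xxxxxx ✓), payload 111100.
Concatenate: 011111100000010111100 = 0xFC0BC (21 bits → U+FC0BC).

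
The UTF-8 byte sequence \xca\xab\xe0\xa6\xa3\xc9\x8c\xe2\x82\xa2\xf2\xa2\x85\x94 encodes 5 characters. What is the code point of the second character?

U+09A3

Offset 0: leading byte 0xCA = 11001010 → 2-byte char #1 = CA AB.
Offset 2: leading byte 0xE0 = 11100000 → 3-byte char #2 = E0 A6 A3.
Leading byte 0xE0 = 11100000 matches 1110xxxx → 3-byte sequence.
Byte 1: 0xE0 = 11100000, payload 0000 (4 bits).
Byte 2: 0xA6 = 10100110 (10xxxxxx ✓), payload 100110.
Byte 3: 0xA3 = 10100011 (10xxxxxx ✓), payload 100011.
Concatenate: 0000100110100011 = 0x9A3 (16 bits → U+09A3).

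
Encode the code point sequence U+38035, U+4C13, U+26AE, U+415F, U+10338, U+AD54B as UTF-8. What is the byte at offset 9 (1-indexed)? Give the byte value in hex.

1-indexed offset 9 is 0-indexed offset 8.
U+38035 → 4-byte form F0 B8 80 B5 at offsets 0–3.
U+4C13 → 3-byte form E4 B0 93 at offsets 4–6.
U+26AE → 3-byte form E2 9A AE at offsets 7–9.
Offset 8 falls in char 3's range; it's byte 2 of E2 9A AE = 0x9A.

0x9A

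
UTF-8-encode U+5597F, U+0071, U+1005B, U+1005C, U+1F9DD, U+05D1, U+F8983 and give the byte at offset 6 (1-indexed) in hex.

0xF0

1-indexed offset 6 is 0-indexed offset 5.
U+5597F → 4-byte form F1 95 A5 BF at offsets 0–3.
U+0071 → 1-byte form 71 at offsets 4–4.
U+1005B → 4-byte form F0 90 81 9B at offsets 5–8.
Offset 5 falls in char 3's range; it's byte 1 of F0 90 81 9B = 0xF0.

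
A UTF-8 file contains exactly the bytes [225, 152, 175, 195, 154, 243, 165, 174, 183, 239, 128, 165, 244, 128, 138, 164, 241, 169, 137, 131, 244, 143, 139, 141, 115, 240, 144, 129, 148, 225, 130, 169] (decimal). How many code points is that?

Byte at offset 0: 0xE1 = 11100001 → 3-byte char (#1). Advance 3.
Byte at offset 3: 0xC3 = 11000011 → 2-byte char (#2). Advance 2.
Byte at offset 5: 0xF3 = 11110011 → 4-byte char (#3). Advance 4.
Byte at offset 9: 0xEF = 11101111 → 3-byte char (#4). Advance 3.
Byte at offset 12: 0xF4 = 11110100 → 4-byte char (#5). Advance 4.
Byte at offset 16: 0xF1 = 11110001 → 4-byte char (#6). Advance 4.
Byte at offset 20: 0xF4 = 11110100 → 4-byte char (#7). Advance 4.
Byte at offset 24: 0x73 = 01110011 → 1-byte char (#8). Advance 1.
Byte at offset 25: 0xF0 = 11110000 → 4-byte char (#9). Advance 4.
Byte at offset 29: 0xE1 = 11100001 → 3-byte char (#10). Advance 3.
Reached end at offset 32 after 10 code points.

10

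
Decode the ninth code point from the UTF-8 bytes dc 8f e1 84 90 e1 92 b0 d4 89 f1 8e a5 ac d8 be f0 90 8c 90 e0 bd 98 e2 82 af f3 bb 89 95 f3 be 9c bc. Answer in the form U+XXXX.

U+20AF

Offset 0: leading byte 0xDC = 11011100 → 2-byte char #1 = DC 8F.
Offset 2: leading byte 0xE1 = 11100001 → 3-byte char #2 = E1 84 90.
Offset 5: leading byte 0xE1 = 11100001 → 3-byte char #3 = E1 92 B0.
Offset 8: leading byte 0xD4 = 11010100 → 2-byte char #4 = D4 89.
Offset 10: leading byte 0xF1 = 11110001 → 4-byte char #5 = F1 8E A5 AC.
Offset 14: leading byte 0xD8 = 11011000 → 2-byte char #6 = D8 BE.
Offset 16: leading byte 0xF0 = 11110000 → 4-byte char #7 = F0 90 8C 90.
Offset 20: leading byte 0xE0 = 11100000 → 3-byte char #8 = E0 BD 98.
Offset 23: leading byte 0xE2 = 11100010 → 3-byte char #9 = E2 82 AF.
Leading byte 0xE2 = 11100010 matches 1110xxxx → 3-byte sequence.
Byte 1: 0xE2 = 11100010, payload 0010 (4 bits).
Byte 2: 0x82 = 10000010 (10xxxxxx ✓), payload 000010.
Byte 3: 0xAF = 10101111 (10xxxxxx ✓), payload 101111.
Concatenate: 0010000010101111 = 0x20AF (16 bits → U+20AF).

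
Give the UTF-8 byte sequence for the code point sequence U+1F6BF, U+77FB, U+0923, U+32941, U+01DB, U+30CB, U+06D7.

F0 9F 9A BF E7 9F BB E0 A4 A3 F0 B2 A5 81 C7 9B E3 83 8B DB 97

U+1F6BF: 4-byte form → F0 9F 9A BF.
U+77FB: 3-byte form → E7 9F BB.
U+0923: 3-byte form → E0 A4 A3.
U+32941: 4-byte form → F0 B2 A5 81.
U+01DB: 2-byte form → C7 9B.
U+30CB: 3-byte form → E3 83 8B.
U+06D7: 2-byte form → DB 97.
Concatenated (21 bytes): F0 9F 9A BF E7 9F BB E0 A4 A3 F0 B2 A5 81 C7 9B E3 83 8B DB 97.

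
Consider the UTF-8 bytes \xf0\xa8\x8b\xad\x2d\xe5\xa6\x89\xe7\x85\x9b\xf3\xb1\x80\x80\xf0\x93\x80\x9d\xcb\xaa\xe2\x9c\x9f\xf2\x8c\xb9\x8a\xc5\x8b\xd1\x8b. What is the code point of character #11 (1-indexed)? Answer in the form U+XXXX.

Offset 0: leading byte 0xF0 = 11110000 → 4-byte char #1 = F0 A8 8B AD.
Offset 4: leading byte 0x2D = 00101101 → 1-byte char #2 = 2D.
Offset 5: leading byte 0xE5 = 11100101 → 3-byte char #3 = E5 A6 89.
Offset 8: leading byte 0xE7 = 11100111 → 3-byte char #4 = E7 85 9B.
Offset 11: leading byte 0xF3 = 11110011 → 4-byte char #5 = F3 B1 80 80.
Offset 15: leading byte 0xF0 = 11110000 → 4-byte char #6 = F0 93 80 9D.
Offset 19: leading byte 0xCB = 11001011 → 2-byte char #7 = CB AA.
Offset 21: leading byte 0xE2 = 11100010 → 3-byte char #8 = E2 9C 9F.
Offset 24: leading byte 0xF2 = 11110010 → 4-byte char #9 = F2 8C B9 8A.
Offset 28: leading byte 0xC5 = 11000101 → 2-byte char #10 = C5 8B.
Offset 30: leading byte 0xD1 = 11010001 → 2-byte char #11 = D1 8B.
Leading byte 0xD1 = 11010001 matches 110xxxxx → 2-byte sequence.
Byte 1: 0xD1 = 11010001, payload 10001 (5 bits).
Byte 2: 0x8B = 10001011 (10xxxxxx ✓), payload 001011.
Concatenate: 10001001011 = 0x44B (11 bits → U+044B).

U+044B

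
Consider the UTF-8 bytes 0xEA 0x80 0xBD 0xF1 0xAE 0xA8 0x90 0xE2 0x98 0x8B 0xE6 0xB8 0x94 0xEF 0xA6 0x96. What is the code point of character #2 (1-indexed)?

U+6EA10

Offset 0: leading byte 0xEA = 11101010 → 3-byte char #1 = EA 80 BD.
Offset 3: leading byte 0xF1 = 11110001 → 4-byte char #2 = F1 AE A8 90.
Leading byte 0xF1 = 11110001 matches 11110xxx → 4-byte sequence.
Byte 1: 0xF1 = 11110001, payload 001 (3 bits).
Byte 2: 0xAE = 10101110 (10xxxxxx ✓), payload 101110.
Byte 3: 0xA8 = 10101000 (10xxxxxx ✓), payload 101000.
Byte 4: 0x90 = 10010000 (10xxxxxx ✓), payload 010000.
Concatenate: 001101110101000010000 = 0x6EA10 (21 bits → U+6EA10).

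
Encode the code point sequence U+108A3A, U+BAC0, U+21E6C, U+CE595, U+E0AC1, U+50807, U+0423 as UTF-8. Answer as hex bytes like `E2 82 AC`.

U+108A3A: 4-byte form → F4 88 A8 BA.
U+BAC0: 3-byte form → EB AB 80.
U+21E6C: 4-byte form → F0 A1 B9 AC.
U+CE595: 4-byte form → F3 8E 96 95.
U+E0AC1: 4-byte form → F3 A0 AB 81.
U+50807: 4-byte form → F1 90 A0 87.
U+0423: 2-byte form → D0 A3.
Concatenated (25 bytes): F4 88 A8 BA EB AB 80 F0 A1 B9 AC F3 8E 96 95 F3 A0 AB 81 F1 90 A0 87 D0 A3.

F4 88 A8 BA EB AB 80 F0 A1 B9 AC F3 8E 96 95 F3 A0 AB 81 F1 90 A0 87 D0 A3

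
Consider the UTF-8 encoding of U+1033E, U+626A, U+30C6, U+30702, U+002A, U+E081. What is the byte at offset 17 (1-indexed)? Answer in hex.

0x82

1-indexed offset 17 is 0-indexed offset 16.
U+1033E → 4-byte form F0 90 8C BE at offsets 0–3.
U+626A → 3-byte form E6 89 AA at offsets 4–6.
U+30C6 → 3-byte form E3 83 86 at offsets 7–9.
U+30702 → 4-byte form F0 B0 9C 82 at offsets 10–13.
U+002A → 1-byte form 2A at offsets 14–14.
U+E081 → 3-byte form EE 82 81 at offsets 15–17.
Offset 16 falls in char 6's range; it's byte 2 of EE 82 81 = 0x82.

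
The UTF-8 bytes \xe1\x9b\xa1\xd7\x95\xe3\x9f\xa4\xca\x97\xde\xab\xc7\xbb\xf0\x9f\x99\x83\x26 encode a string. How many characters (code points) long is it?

8

Byte at offset 0: 0xE1 = 11100001 → 3-byte char (#1). Advance 3.
Byte at offset 3: 0xD7 = 11010111 → 2-byte char (#2). Advance 2.
Byte at offset 5: 0xE3 = 11100011 → 3-byte char (#3). Advance 3.
Byte at offset 8: 0xCA = 11001010 → 2-byte char (#4). Advance 2.
Byte at offset 10: 0xDE = 11011110 → 2-byte char (#5). Advance 2.
Byte at offset 12: 0xC7 = 11000111 → 2-byte char (#6). Advance 2.
Byte at offset 14: 0xF0 = 11110000 → 4-byte char (#7). Advance 4.
Byte at offset 18: 0x26 = 00100110 → 1-byte char (#8). Advance 1.
Reached end at offset 19 after 8 code points.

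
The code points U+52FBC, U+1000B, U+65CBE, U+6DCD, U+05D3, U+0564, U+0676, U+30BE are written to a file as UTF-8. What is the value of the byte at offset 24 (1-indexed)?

1-indexed offset 24 is 0-indexed offset 23.
U+52FBC → 4-byte form F1 92 BE BC at offsets 0–3.
U+1000B → 4-byte form F0 90 80 8B at offsets 4–7.
U+65CBE → 4-byte form F1 A5 B2 BE at offsets 8–11.
U+6DCD → 3-byte form E6 B7 8D at offsets 12–14.
U+05D3 → 2-byte form D7 93 at offsets 15–16.
U+0564 → 2-byte form D5 A4 at offsets 17–18.
U+0676 → 2-byte form D9 B6 at offsets 19–20.
U+30BE → 3-byte form E3 82 BE at offsets 21–23.
Offset 23 falls in char 8's range; it's byte 3 of E3 82 BE = 0xBE.

0xBE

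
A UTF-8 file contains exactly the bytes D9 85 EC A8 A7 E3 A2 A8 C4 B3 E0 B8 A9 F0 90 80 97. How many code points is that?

6

Byte at offset 0: 0xD9 = 11011001 → 2-byte char (#1). Advance 2.
Byte at offset 2: 0xEC = 11101100 → 3-byte char (#2). Advance 3.
Byte at offset 5: 0xE3 = 11100011 → 3-byte char (#3). Advance 3.
Byte at offset 8: 0xC4 = 11000100 → 2-byte char (#4). Advance 2.
Byte at offset 10: 0xE0 = 11100000 → 3-byte char (#5). Advance 3.
Byte at offset 13: 0xF0 = 11110000 → 4-byte char (#6). Advance 4.
Reached end at offset 17 after 6 code points.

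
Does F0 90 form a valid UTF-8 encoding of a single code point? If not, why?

Leading byte 0xF0 = 11110000 → 4-byte form, but only 2 bytes are present.

invalid (sequence truncated)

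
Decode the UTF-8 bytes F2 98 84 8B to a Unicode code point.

Leading byte 0xF2 = 11110010 matches 11110xxx → 4-byte sequence.
Byte 1: 0xF2 = 11110010, payload 010 (3 bits).
Byte 2: 0x98 = 10011000 (10xxxxxx ✓), payload 011000.
Byte 3: 0x84 = 10000100 (10xxxxxx ✓), payload 000100.
Byte 4: 0x8B = 10001011 (10xxxxxx ✓), payload 001011.
Concatenate: 010011000000100001011 = 0x9810B (21 bits → U+9810B).

U+9810B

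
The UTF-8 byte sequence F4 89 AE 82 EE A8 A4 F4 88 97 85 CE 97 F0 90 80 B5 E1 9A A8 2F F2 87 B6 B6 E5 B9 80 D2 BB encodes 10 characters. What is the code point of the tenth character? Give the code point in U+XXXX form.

U+04BB

Offset 0: leading byte 0xF4 = 11110100 → 4-byte char #1 = F4 89 AE 82.
Offset 4: leading byte 0xEE = 11101110 → 3-byte char #2 = EE A8 A4.
Offset 7: leading byte 0xF4 = 11110100 → 4-byte char #3 = F4 88 97 85.
Offset 11: leading byte 0xCE = 11001110 → 2-byte char #4 = CE 97.
Offset 13: leading byte 0xF0 = 11110000 → 4-byte char #5 = F0 90 80 B5.
Offset 17: leading byte 0xE1 = 11100001 → 3-byte char #6 = E1 9A A8.
Offset 20: leading byte 0x2F = 00101111 → 1-byte char #7 = 2F.
Offset 21: leading byte 0xF2 = 11110010 → 4-byte char #8 = F2 87 B6 B6.
Offset 25: leading byte 0xE5 = 11100101 → 3-byte char #9 = E5 B9 80.
Offset 28: leading byte 0xD2 = 11010010 → 2-byte char #10 = D2 BB.
Leading byte 0xD2 = 11010010 matches 110xxxxx → 2-byte sequence.
Byte 1: 0xD2 = 11010010, payload 10010 (5 bits).
Byte 2: 0xBB = 10111011 (10xxxxxx ✓), payload 111011.
Concatenate: 10010111011 = 0x4BB (11 bits → U+04BB).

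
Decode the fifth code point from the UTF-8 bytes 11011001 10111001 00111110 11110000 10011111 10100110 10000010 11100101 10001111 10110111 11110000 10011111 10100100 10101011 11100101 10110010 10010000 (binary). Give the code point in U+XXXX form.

U+1F92B

Offset 0: leading byte 0xD9 = 11011001 → 2-byte char #1 = D9 B9.
Offset 2: leading byte 0x3E = 00111110 → 1-byte char #2 = 3E.
Offset 3: leading byte 0xF0 = 11110000 → 4-byte char #3 = F0 9F A6 82.
Offset 7: leading byte 0xE5 = 11100101 → 3-byte char #4 = E5 8F B7.
Offset 10: leading byte 0xF0 = 11110000 → 4-byte char #5 = F0 9F A4 AB.
Leading byte 0xF0 = 11110000 matches 11110xxx → 4-byte sequence.
Byte 1: 0xF0 = 11110000, payload 000 (3 bits).
Byte 2: 0x9F = 10011111 (10xxxxxx ✓), payload 011111.
Byte 3: 0xA4 = 10100100 (10xxxxxx ✓), payload 100100.
Byte 4: 0xAB = 10101011 (10xxxxxx ✓), payload 101011.
Concatenate: 000011111100100101011 = 0x1F92B (21 bits → U+1F92B).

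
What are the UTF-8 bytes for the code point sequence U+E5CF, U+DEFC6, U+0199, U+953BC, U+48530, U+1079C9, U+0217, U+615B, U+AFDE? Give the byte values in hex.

U+E5CF: 3-byte form → EE 97 8F.
U+DEFC6: 4-byte form → F3 9E BF 86.
U+0199: 2-byte form → C6 99.
U+953BC: 4-byte form → F2 95 8E BC.
U+48530: 4-byte form → F1 88 94 B0.
U+1079C9: 4-byte form → F4 87 A7 89.
U+0217: 2-byte form → C8 97.
U+615B: 3-byte form → E6 85 9B.
U+AFDE: 3-byte form → EA BF 9E.
Concatenated (29 bytes): EE 97 8F F3 9E BF 86 C6 99 F2 95 8E BC F1 88 94 B0 F4 87 A7 89 C8 97 E6 85 9B EA BF 9E.

EE 97 8F F3 9E BF 86 C6 99 F2 95 8E BC F1 88 94 B0 F4 87 A7 89 C8 97 E6 85 9B EA BF 9E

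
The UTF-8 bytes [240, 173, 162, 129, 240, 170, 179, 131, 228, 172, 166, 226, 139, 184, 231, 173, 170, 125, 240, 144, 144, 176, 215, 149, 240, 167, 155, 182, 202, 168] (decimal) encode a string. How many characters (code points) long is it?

Byte at offset 0: 0xF0 = 11110000 → 4-byte char (#1). Advance 4.
Byte at offset 4: 0xF0 = 11110000 → 4-byte char (#2). Advance 4.
Byte at offset 8: 0xE4 = 11100100 → 3-byte char (#3). Advance 3.
Byte at offset 11: 0xE2 = 11100010 → 3-byte char (#4). Advance 3.
Byte at offset 14: 0xE7 = 11100111 → 3-byte char (#5). Advance 3.
Byte at offset 17: 0x7D = 01111101 → 1-byte char (#6). Advance 1.
Byte at offset 18: 0xF0 = 11110000 → 4-byte char (#7). Advance 4.
Byte at offset 22: 0xD7 = 11010111 → 2-byte char (#8). Advance 2.
Byte at offset 24: 0xF0 = 11110000 → 4-byte char (#9). Advance 4.
Byte at offset 28: 0xCA = 11001010 → 2-byte char (#10). Advance 2.
Reached end at offset 30 after 10 code points.

10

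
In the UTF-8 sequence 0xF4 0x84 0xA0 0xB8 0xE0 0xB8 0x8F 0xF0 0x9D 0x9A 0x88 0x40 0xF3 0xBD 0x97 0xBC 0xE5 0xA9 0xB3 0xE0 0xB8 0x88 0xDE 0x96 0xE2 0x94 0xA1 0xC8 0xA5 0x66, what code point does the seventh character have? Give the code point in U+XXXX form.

Offset 0: leading byte 0xF4 = 11110100 → 4-byte char #1 = F4 84 A0 B8.
Offset 4: leading byte 0xE0 = 11100000 → 3-byte char #2 = E0 B8 8F.
Offset 7: leading byte 0xF0 = 11110000 → 4-byte char #3 = F0 9D 9A 88.
Offset 11: leading byte 0x40 = 01000000 → 1-byte char #4 = 40.
Offset 12: leading byte 0xF3 = 11110011 → 4-byte char #5 = F3 BD 97 BC.
Offset 16: leading byte 0xE5 = 11100101 → 3-byte char #6 = E5 A9 B3.
Offset 19: leading byte 0xE0 = 11100000 → 3-byte char #7 = E0 B8 88.
Leading byte 0xE0 = 11100000 matches 1110xxxx → 3-byte sequence.
Byte 1: 0xE0 = 11100000, payload 0000 (4 bits).
Byte 2: 0xB8 = 10111000 (10xxxxxx ✓), payload 111000.
Byte 3: 0x88 = 10001000 (10xxxxxx ✓), payload 001000.
Concatenate: 0000111000001000 = 0xE08 (16 bits → U+0E08).

U+0E08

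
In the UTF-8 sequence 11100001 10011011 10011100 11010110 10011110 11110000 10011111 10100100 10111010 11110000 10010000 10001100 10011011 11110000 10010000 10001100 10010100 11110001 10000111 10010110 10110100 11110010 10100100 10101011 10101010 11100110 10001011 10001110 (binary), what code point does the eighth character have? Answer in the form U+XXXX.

Offset 0: leading byte 0xE1 = 11100001 → 3-byte char #1 = E1 9B 9C.
Offset 3: leading byte 0xD6 = 11010110 → 2-byte char #2 = D6 9E.
Offset 5: leading byte 0xF0 = 11110000 → 4-byte char #3 = F0 9F A4 BA.
Offset 9: leading byte 0xF0 = 11110000 → 4-byte char #4 = F0 90 8C 9B.
Offset 13: leading byte 0xF0 = 11110000 → 4-byte char #5 = F0 90 8C 94.
Offset 17: leading byte 0xF1 = 11110001 → 4-byte char #6 = F1 87 96 B4.
Offset 21: leading byte 0xF2 = 11110010 → 4-byte char #7 = F2 A4 AB AA.
Offset 25: leading byte 0xE6 = 11100110 → 3-byte char #8 = E6 8B 8E.
Leading byte 0xE6 = 11100110 matches 1110xxxx → 3-byte sequence.
Byte 1: 0xE6 = 11100110, payload 0110 (4 bits).
Byte 2: 0x8B = 10001011 (10xxxxxx ✓), payload 001011.
Byte 3: 0x8E = 10001110 (10xxxxxx ✓), payload 001110.
Concatenate: 0110001011001110 = 0x62CE (16 bits → U+62CE).

U+62CE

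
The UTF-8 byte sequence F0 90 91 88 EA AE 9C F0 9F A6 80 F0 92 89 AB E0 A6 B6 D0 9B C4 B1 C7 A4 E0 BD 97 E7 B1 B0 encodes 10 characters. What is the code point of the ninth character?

Offset 0: leading byte 0xF0 = 11110000 → 4-byte char #1 = F0 90 91 88.
Offset 4: leading byte 0xEA = 11101010 → 3-byte char #2 = EA AE 9C.
Offset 7: leading byte 0xF0 = 11110000 → 4-byte char #3 = F0 9F A6 80.
Offset 11: leading byte 0xF0 = 11110000 → 4-byte char #4 = F0 92 89 AB.
Offset 15: leading byte 0xE0 = 11100000 → 3-byte char #5 = E0 A6 B6.
Offset 18: leading byte 0xD0 = 11010000 → 2-byte char #6 = D0 9B.
Offset 20: leading byte 0xC4 = 11000100 → 2-byte char #7 = C4 B1.
Offset 22: leading byte 0xC7 = 11000111 → 2-byte char #8 = C7 A4.
Offset 24: leading byte 0xE0 = 11100000 → 3-byte char #9 = E0 BD 97.
Leading byte 0xE0 = 11100000 matches 1110xxxx → 3-byte sequence.
Byte 1: 0xE0 = 11100000, payload 0000 (4 bits).
Byte 2: 0xBD = 10111101 (10xxxxxx ✓), payload 111101.
Byte 3: 0x97 = 10010111 (10xxxxxx ✓), payload 010111.
Concatenate: 0000111101010111 = 0xF57 (16 bits → U+0F57).

U+0F57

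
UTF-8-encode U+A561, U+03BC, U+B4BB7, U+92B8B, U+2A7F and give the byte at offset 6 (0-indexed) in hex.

0xB4

U+A561 → 3-byte form EA 95 A1 at offsets 0–2.
U+03BC → 2-byte form CE BC at offsets 3–4.
U+B4BB7 → 4-byte form F2 B4 AE B7 at offsets 5–8.
Offset 6 falls in char 3's range; it's byte 2 of F2 B4 AE B7 = 0xB4.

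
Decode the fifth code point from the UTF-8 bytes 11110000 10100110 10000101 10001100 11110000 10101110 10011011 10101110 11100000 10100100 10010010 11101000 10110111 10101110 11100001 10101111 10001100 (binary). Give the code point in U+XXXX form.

U+1BCC

Offset 0: leading byte 0xF0 = 11110000 → 4-byte char #1 = F0 A6 85 8C.
Offset 4: leading byte 0xF0 = 11110000 → 4-byte char #2 = F0 AE 9B AE.
Offset 8: leading byte 0xE0 = 11100000 → 3-byte char #3 = E0 A4 92.
Offset 11: leading byte 0xE8 = 11101000 → 3-byte char #4 = E8 B7 AE.
Offset 14: leading byte 0xE1 = 11100001 → 3-byte char #5 = E1 AF 8C.
Leading byte 0xE1 = 11100001 matches 1110xxxx → 3-byte sequence.
Byte 1: 0xE1 = 11100001, payload 0001 (4 bits).
Byte 2: 0xAF = 10101111 (10xxxxxx ✓), payload 101111.
Byte 3: 0x8C = 10001100 (10xxxxxx ✓), payload 001100.
Concatenate: 0001101111001100 = 0x1BCC (16 bits → U+1BCC).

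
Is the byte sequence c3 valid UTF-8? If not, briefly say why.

Leading byte 0xC3 = 11000011 → 2-byte form, but only 1 byte is present.

invalid (sequence truncated)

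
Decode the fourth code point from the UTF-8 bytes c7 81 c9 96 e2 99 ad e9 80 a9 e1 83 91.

Offset 0: leading byte 0xC7 = 11000111 → 2-byte char #1 = C7 81.
Offset 2: leading byte 0xC9 = 11001001 → 2-byte char #2 = C9 96.
Offset 4: leading byte 0xE2 = 11100010 → 3-byte char #3 = E2 99 AD.
Offset 7: leading byte 0xE9 = 11101001 → 3-byte char #4 = E9 80 A9.
Leading byte 0xE9 = 11101001 matches 1110xxxx → 3-byte sequence.
Byte 1: 0xE9 = 11101001, payload 1001 (4 bits).
Byte 2: 0x80 = 10000000 (10xxxxxx ✓), payload 000000.
Byte 3: 0xA9 = 10101001 (10xxxxxx ✓), payload 101001.
Concatenate: 1001000000101001 = 0x9029 (16 bits → U+9029).

U+9029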